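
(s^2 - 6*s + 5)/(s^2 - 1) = (s - 5)/(s + 1)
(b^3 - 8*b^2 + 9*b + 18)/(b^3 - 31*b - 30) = (b - 3)/(b + 5)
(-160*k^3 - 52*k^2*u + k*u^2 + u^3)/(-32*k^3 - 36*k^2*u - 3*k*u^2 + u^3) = (5*k + u)/(k + u)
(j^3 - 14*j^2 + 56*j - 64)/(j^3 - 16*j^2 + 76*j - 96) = (j - 4)/(j - 6)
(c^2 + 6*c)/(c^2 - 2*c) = (c + 6)/(c - 2)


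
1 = 1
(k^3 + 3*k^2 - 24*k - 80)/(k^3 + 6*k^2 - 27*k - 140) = (k + 4)/(k + 7)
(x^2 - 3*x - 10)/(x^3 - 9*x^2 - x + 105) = (x + 2)/(x^2 - 4*x - 21)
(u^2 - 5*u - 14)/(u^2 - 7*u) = (u + 2)/u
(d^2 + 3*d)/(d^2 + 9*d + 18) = d/(d + 6)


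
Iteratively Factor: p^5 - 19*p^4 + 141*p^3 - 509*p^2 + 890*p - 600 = (p - 2)*(p^4 - 17*p^3 + 107*p^2 - 295*p + 300) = (p - 3)*(p - 2)*(p^3 - 14*p^2 + 65*p - 100) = (p - 4)*(p - 3)*(p - 2)*(p^2 - 10*p + 25) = (p - 5)*(p - 4)*(p - 3)*(p - 2)*(p - 5)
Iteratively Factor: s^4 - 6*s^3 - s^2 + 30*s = (s + 2)*(s^3 - 8*s^2 + 15*s) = s*(s + 2)*(s^2 - 8*s + 15) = s*(s - 5)*(s + 2)*(s - 3)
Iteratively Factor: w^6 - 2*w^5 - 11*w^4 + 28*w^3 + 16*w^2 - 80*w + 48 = (w + 2)*(w^5 - 4*w^4 - 3*w^3 + 34*w^2 - 52*w + 24) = (w - 1)*(w + 2)*(w^4 - 3*w^3 - 6*w^2 + 28*w - 24) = (w - 2)*(w - 1)*(w + 2)*(w^3 - w^2 - 8*w + 12) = (w - 2)*(w - 1)*(w + 2)*(w + 3)*(w^2 - 4*w + 4) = (w - 2)^2*(w - 1)*(w + 2)*(w + 3)*(w - 2)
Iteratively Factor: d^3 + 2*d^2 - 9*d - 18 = (d + 2)*(d^2 - 9) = (d + 2)*(d + 3)*(d - 3)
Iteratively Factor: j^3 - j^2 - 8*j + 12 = (j - 2)*(j^2 + j - 6) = (j - 2)^2*(j + 3)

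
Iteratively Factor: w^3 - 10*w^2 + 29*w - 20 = (w - 1)*(w^2 - 9*w + 20) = (w - 4)*(w - 1)*(w - 5)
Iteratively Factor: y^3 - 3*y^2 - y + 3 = (y - 3)*(y^2 - 1) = (y - 3)*(y - 1)*(y + 1)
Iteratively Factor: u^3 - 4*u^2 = (u - 4)*(u^2) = u*(u - 4)*(u)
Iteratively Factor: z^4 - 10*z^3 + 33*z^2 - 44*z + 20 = (z - 5)*(z^3 - 5*z^2 + 8*z - 4) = (z - 5)*(z - 2)*(z^2 - 3*z + 2) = (z - 5)*(z - 2)^2*(z - 1)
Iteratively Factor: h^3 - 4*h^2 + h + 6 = (h + 1)*(h^2 - 5*h + 6) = (h - 3)*(h + 1)*(h - 2)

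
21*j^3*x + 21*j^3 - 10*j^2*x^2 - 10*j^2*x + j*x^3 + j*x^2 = (-7*j + x)*(-3*j + x)*(j*x + j)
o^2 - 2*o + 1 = (o - 1)^2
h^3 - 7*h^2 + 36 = (h - 6)*(h - 3)*(h + 2)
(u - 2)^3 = u^3 - 6*u^2 + 12*u - 8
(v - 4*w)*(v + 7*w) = v^2 + 3*v*w - 28*w^2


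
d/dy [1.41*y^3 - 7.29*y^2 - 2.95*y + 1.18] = 4.23*y^2 - 14.58*y - 2.95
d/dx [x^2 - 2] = 2*x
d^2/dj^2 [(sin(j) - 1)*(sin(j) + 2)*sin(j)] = -9*sin(j)^3 - 4*sin(j)^2 + 8*sin(j) + 2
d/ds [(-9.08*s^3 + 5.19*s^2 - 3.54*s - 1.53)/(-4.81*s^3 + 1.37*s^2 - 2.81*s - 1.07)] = (12.5243*s^4 + 16.9748*s^3 - 2.6652*s^2 - 6.9144*s - 0.5115)/(23.1361*s^6 - 13.1794*s^5 + 28.9091*s^4 + 2.594*s^3 + 4.9643*s^2 + 6.0134*s + 1.1449)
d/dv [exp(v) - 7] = exp(v)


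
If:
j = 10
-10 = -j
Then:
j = 10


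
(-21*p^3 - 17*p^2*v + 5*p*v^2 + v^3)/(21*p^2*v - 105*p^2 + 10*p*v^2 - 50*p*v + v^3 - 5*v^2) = (-3*p^2 - 2*p*v + v^2)/(3*p*v - 15*p + v^2 - 5*v)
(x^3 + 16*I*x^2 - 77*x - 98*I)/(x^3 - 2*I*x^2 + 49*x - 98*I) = (x^2 + 9*I*x - 14)/(x^2 - 9*I*x - 14)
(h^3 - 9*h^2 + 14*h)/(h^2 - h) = (h^2 - 9*h + 14)/(h - 1)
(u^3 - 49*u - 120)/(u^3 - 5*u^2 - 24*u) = (u + 5)/u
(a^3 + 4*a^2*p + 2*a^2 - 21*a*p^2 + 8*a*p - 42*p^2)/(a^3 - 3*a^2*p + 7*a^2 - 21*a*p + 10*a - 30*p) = (a + 7*p)/(a + 5)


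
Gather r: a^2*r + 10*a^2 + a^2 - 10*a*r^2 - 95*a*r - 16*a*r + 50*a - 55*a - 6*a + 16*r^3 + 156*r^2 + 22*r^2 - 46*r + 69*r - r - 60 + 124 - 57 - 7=11*a^2 - 11*a + 16*r^3 + r^2*(178 - 10*a) + r*(a^2 - 111*a + 22)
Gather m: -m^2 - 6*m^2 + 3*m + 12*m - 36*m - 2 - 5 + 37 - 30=-7*m^2 - 21*m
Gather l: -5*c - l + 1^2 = -5*c - l + 1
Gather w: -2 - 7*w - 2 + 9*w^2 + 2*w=9*w^2 - 5*w - 4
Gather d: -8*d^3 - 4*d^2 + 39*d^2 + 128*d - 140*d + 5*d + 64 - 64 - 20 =-8*d^3 + 35*d^2 - 7*d - 20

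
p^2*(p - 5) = p^3 - 5*p^2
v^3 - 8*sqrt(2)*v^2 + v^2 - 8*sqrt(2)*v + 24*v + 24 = (v + 1)*(v - 6*sqrt(2))*(v - 2*sqrt(2))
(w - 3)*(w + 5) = w^2 + 2*w - 15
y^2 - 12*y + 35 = (y - 7)*(y - 5)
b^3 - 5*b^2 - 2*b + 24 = (b - 4)*(b - 3)*(b + 2)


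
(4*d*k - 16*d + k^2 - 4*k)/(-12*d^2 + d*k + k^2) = (4 - k)/(3*d - k)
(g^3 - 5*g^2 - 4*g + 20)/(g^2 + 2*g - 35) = (g^2 - 4)/(g + 7)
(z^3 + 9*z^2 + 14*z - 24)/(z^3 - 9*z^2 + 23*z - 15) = (z^2 + 10*z + 24)/(z^2 - 8*z + 15)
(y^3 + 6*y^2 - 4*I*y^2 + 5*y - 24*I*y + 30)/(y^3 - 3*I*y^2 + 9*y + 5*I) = (y + 6)/(y + I)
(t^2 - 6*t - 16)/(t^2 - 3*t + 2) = (t^2 - 6*t - 16)/(t^2 - 3*t + 2)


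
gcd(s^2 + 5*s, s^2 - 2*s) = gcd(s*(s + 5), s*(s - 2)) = s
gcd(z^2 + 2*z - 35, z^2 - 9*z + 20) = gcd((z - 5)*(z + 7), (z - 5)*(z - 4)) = z - 5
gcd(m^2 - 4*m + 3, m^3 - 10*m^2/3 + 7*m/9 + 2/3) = m - 3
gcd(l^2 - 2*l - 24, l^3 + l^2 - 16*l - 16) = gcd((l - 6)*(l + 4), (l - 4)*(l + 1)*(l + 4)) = l + 4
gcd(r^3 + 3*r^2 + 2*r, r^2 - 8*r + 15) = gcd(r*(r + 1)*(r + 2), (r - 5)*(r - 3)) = 1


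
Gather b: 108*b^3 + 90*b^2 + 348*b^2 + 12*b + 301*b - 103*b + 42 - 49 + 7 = 108*b^3 + 438*b^2 + 210*b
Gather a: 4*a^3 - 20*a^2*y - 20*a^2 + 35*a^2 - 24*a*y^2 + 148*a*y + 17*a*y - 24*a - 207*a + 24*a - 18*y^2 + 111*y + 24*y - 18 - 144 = 4*a^3 + a^2*(15 - 20*y) + a*(-24*y^2 + 165*y - 207) - 18*y^2 + 135*y - 162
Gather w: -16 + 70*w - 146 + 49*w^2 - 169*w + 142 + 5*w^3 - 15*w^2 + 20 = 5*w^3 + 34*w^2 - 99*w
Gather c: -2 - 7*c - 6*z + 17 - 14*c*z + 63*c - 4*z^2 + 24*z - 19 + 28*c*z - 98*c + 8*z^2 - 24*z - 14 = c*(14*z - 42) + 4*z^2 - 6*z - 18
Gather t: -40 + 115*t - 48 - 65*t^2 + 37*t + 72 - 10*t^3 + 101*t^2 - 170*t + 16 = -10*t^3 + 36*t^2 - 18*t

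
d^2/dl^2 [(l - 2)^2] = 2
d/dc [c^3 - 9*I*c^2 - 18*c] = 3*c^2 - 18*I*c - 18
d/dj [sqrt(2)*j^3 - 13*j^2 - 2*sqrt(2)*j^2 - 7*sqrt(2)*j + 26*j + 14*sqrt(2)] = 3*sqrt(2)*j^2 - 26*j - 4*sqrt(2)*j - 7*sqrt(2) + 26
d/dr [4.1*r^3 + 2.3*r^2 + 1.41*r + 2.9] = 12.3*r^2 + 4.6*r + 1.41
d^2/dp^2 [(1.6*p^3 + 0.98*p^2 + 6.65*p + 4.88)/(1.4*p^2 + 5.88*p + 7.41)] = (-7.105427357601e-15*p^5 + 87.37456*p^3 + 414.66936*p^2 + 354.22812*p - 235.67586)/(2.744*p^6 + 34.5744*p^5 + 188.78328*p^4 + 569.292192*p^3 + 999.202932*p^2 + 968.578884*p + 406.869021)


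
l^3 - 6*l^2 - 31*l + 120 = (l - 8)*(l - 3)*(l + 5)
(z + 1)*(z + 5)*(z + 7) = z^3 + 13*z^2 + 47*z + 35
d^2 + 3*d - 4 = (d - 1)*(d + 4)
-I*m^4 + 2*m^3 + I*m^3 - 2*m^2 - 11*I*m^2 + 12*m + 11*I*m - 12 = (m - 3*I)*(m + I)*(m + 4*I)*(-I*m + I)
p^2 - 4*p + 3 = (p - 3)*(p - 1)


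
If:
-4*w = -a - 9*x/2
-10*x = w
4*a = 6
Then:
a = 3/2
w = 30/89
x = -3/89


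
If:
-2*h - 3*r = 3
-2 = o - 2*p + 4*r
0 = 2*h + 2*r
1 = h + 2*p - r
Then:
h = 3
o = 5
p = -5/2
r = -3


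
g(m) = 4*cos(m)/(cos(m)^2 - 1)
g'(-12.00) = 44.33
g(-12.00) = -11.72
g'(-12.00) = 44.33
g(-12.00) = -11.72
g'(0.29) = 328.16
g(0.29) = -46.88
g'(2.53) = 35.30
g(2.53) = 9.93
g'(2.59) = 47.96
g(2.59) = 12.41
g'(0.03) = 296296.31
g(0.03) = -4443.78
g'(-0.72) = -21.84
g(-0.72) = -6.92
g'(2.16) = 9.11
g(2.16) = 3.22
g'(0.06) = 37037.07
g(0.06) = -1110.44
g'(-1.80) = -4.55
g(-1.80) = 0.96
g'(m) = -4*sin(m)/(cos(m)^2 - 1) + 8*sin(m)*cos(m)^2/(cos(m)^2 - 1)^2 = 4*(cos(m)^2 + 1)/sin(m)^3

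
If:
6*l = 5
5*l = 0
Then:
No Solution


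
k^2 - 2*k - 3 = (k - 3)*(k + 1)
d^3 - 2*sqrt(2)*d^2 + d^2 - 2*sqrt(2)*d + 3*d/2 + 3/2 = (d + 1)*(d - 3*sqrt(2)/2)*(d - sqrt(2)/2)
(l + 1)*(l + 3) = l^2 + 4*l + 3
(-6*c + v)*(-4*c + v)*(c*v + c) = 24*c^3*v + 24*c^3 - 10*c^2*v^2 - 10*c^2*v + c*v^3 + c*v^2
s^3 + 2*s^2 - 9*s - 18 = (s - 3)*(s + 2)*(s + 3)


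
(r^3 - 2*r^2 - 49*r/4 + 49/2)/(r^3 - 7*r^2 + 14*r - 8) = (r^2 - 49/4)/(r^2 - 5*r + 4)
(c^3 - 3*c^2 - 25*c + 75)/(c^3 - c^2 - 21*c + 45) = (c - 5)/(c - 3)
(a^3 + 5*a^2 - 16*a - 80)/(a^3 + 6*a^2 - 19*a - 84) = (a^2 + 9*a + 20)/(a^2 + 10*a + 21)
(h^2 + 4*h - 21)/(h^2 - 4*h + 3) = (h + 7)/(h - 1)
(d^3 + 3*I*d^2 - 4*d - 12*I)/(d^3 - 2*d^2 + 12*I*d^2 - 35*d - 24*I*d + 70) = (d^2 + d*(2 + 3*I) + 6*I)/(d^2 + 12*I*d - 35)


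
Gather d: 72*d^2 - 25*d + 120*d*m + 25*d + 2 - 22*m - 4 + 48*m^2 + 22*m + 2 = 72*d^2 + 120*d*m + 48*m^2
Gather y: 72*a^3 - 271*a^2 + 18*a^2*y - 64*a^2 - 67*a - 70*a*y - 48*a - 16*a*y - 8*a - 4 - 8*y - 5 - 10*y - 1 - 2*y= 72*a^3 - 335*a^2 - 123*a + y*(18*a^2 - 86*a - 20) - 10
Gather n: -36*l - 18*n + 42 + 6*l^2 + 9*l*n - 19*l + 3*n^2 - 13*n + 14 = 6*l^2 - 55*l + 3*n^2 + n*(9*l - 31) + 56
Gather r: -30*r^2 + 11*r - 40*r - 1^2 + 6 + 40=-30*r^2 - 29*r + 45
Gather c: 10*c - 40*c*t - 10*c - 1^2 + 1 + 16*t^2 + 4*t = -40*c*t + 16*t^2 + 4*t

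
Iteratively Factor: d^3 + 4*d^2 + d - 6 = (d + 3)*(d^2 + d - 2) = (d + 2)*(d + 3)*(d - 1)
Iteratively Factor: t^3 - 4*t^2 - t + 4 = (t - 1)*(t^2 - 3*t - 4) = (t - 4)*(t - 1)*(t + 1)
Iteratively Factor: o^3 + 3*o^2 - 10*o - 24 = (o + 4)*(o^2 - o - 6) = (o - 3)*(o + 4)*(o + 2)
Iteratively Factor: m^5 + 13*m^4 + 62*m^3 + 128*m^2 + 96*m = (m)*(m^4 + 13*m^3 + 62*m^2 + 128*m + 96) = m*(m + 4)*(m^3 + 9*m^2 + 26*m + 24) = m*(m + 2)*(m + 4)*(m^2 + 7*m + 12) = m*(m + 2)*(m + 4)^2*(m + 3)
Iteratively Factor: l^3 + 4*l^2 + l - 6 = (l + 2)*(l^2 + 2*l - 3) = (l + 2)*(l + 3)*(l - 1)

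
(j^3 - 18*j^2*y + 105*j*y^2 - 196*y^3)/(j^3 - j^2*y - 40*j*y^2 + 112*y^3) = (-j^2 + 14*j*y - 49*y^2)/(-j^2 - 3*j*y + 28*y^2)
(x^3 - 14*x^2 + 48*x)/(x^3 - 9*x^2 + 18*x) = (x - 8)/(x - 3)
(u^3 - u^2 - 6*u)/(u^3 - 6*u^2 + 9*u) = (u + 2)/(u - 3)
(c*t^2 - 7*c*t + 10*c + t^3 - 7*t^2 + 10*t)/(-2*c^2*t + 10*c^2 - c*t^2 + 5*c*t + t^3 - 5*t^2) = (t - 2)/(-2*c + t)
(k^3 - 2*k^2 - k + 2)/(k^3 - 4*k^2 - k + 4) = (k - 2)/(k - 4)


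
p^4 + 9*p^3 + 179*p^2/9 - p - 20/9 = (p - 1/3)*(p + 1/3)*(p + 4)*(p + 5)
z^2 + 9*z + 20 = (z + 4)*(z + 5)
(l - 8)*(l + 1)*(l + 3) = l^3 - 4*l^2 - 29*l - 24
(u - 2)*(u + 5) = u^2 + 3*u - 10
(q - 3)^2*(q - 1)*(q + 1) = q^4 - 6*q^3 + 8*q^2 + 6*q - 9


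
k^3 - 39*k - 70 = (k - 7)*(k + 2)*(k + 5)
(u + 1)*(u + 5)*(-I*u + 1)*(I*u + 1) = u^4 + 6*u^3 + 6*u^2 + 6*u + 5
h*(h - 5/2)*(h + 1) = h^3 - 3*h^2/2 - 5*h/2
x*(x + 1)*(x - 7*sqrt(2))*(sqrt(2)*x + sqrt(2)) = sqrt(2)*x^4 - 14*x^3 + 2*sqrt(2)*x^3 - 28*x^2 + sqrt(2)*x^2 - 14*x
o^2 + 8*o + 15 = (o + 3)*(o + 5)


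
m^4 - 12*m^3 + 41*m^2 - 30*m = m*(m - 6)*(m - 5)*(m - 1)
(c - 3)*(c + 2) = c^2 - c - 6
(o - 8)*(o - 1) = o^2 - 9*o + 8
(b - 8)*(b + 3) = b^2 - 5*b - 24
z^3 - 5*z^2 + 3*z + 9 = (z - 3)^2*(z + 1)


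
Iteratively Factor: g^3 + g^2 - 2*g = (g + 2)*(g^2 - g) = (g - 1)*(g + 2)*(g)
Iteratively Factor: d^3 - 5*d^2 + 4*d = (d - 4)*(d^2 - d) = (d - 4)*(d - 1)*(d)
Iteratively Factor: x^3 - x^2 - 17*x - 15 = (x + 1)*(x^2 - 2*x - 15) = (x + 1)*(x + 3)*(x - 5)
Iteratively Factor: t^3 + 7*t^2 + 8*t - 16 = (t + 4)*(t^2 + 3*t - 4) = (t + 4)^2*(t - 1)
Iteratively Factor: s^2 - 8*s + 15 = (s - 3)*(s - 5)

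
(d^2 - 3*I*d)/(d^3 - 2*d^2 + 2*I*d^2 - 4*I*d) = (d - 3*I)/(d^2 + 2*d*(-1 + I) - 4*I)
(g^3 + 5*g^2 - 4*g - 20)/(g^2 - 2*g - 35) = (g^2 - 4)/(g - 7)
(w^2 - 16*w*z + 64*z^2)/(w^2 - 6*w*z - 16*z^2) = (w - 8*z)/(w + 2*z)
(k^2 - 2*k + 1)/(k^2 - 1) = (k - 1)/(k + 1)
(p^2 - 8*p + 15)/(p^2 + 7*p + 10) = (p^2 - 8*p + 15)/(p^2 + 7*p + 10)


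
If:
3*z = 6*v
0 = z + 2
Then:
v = -1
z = -2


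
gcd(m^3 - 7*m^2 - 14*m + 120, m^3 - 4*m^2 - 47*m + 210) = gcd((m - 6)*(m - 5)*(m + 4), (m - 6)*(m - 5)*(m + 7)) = m^2 - 11*m + 30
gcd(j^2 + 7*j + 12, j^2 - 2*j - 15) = j + 3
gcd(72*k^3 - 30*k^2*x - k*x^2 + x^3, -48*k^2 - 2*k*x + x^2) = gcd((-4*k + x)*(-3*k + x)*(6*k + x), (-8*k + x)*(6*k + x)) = 6*k + x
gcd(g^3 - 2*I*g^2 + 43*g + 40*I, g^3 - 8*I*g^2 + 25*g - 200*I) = g^2 - 3*I*g + 40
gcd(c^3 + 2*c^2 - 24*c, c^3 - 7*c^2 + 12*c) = c^2 - 4*c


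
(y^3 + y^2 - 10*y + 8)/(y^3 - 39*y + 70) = (y^2 + 3*y - 4)/(y^2 + 2*y - 35)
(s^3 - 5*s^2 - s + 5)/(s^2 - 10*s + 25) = (s^2 - 1)/(s - 5)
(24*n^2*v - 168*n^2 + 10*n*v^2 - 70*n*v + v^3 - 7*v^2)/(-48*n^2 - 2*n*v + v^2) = (4*n*v - 28*n + v^2 - 7*v)/(-8*n + v)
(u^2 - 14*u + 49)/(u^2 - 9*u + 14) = (u - 7)/(u - 2)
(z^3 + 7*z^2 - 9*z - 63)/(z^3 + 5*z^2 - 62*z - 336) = (z^2 - 9)/(z^2 - 2*z - 48)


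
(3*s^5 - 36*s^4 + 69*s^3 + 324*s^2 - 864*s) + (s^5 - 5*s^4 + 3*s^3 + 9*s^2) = 4*s^5 - 41*s^4 + 72*s^3 + 333*s^2 - 864*s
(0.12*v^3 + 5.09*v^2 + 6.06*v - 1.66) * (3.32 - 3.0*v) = -0.36*v^4 - 14.8716*v^3 - 1.2812*v^2 + 25.0992*v - 5.5112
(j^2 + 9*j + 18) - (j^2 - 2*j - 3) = 11*j + 21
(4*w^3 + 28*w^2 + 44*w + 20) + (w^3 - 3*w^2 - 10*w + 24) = 5*w^3 + 25*w^2 + 34*w + 44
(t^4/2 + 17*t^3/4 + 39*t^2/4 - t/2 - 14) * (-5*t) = -5*t^5/2 - 85*t^4/4 - 195*t^3/4 + 5*t^2/2 + 70*t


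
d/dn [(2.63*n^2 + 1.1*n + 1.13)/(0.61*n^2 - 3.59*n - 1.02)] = (-10.1127*n^2 - 6.7438*n + 2.9347)/(0.3721*n^4 - 4.3798*n^3 + 11.6437*n^2 + 7.3236*n + 1.0404)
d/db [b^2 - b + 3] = 2*b - 1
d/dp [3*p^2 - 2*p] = 6*p - 2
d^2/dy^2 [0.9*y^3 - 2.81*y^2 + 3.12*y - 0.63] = 5.4*y - 5.62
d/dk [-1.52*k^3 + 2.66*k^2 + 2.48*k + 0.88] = -4.56*k^2 + 5.32*k + 2.48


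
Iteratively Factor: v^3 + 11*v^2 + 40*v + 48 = (v + 4)*(v^2 + 7*v + 12) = (v + 4)^2*(v + 3)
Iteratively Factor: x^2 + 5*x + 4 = (x + 1)*(x + 4)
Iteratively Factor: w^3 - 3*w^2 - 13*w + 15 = (w - 5)*(w^2 + 2*w - 3) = (w - 5)*(w - 1)*(w + 3)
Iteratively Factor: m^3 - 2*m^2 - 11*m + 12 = (m - 1)*(m^2 - m - 12) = (m - 1)*(m + 3)*(m - 4)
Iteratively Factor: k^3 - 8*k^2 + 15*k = (k - 5)*(k^2 - 3*k) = (k - 5)*(k - 3)*(k)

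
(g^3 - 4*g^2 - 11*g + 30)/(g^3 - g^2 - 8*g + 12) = (g - 5)/(g - 2)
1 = 1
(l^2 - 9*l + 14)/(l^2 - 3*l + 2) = (l - 7)/(l - 1)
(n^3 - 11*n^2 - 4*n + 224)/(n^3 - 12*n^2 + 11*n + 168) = (n + 4)/(n + 3)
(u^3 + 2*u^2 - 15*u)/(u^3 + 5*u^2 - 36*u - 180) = u*(u - 3)/(u^2 - 36)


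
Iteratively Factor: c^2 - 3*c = (c)*(c - 3)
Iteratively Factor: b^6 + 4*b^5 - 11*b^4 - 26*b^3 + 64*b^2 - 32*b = (b + 4)*(b^5 - 11*b^3 + 18*b^2 - 8*b) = (b - 2)*(b + 4)*(b^4 + 2*b^3 - 7*b^2 + 4*b) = b*(b - 2)*(b + 4)*(b^3 + 2*b^2 - 7*b + 4) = b*(b - 2)*(b + 4)^2*(b^2 - 2*b + 1) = b*(b - 2)*(b - 1)*(b + 4)^2*(b - 1)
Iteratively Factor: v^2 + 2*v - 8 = (v - 2)*(v + 4)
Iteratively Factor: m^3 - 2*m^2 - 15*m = (m - 5)*(m^2 + 3*m) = m*(m - 5)*(m + 3)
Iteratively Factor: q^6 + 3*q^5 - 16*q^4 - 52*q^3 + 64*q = (q)*(q^5 + 3*q^4 - 16*q^3 - 52*q^2 + 64) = q*(q - 1)*(q^4 + 4*q^3 - 12*q^2 - 64*q - 64) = q*(q - 4)*(q - 1)*(q^3 + 8*q^2 + 20*q + 16) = q*(q - 4)*(q - 1)*(q + 4)*(q^2 + 4*q + 4) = q*(q - 4)*(q - 1)*(q + 2)*(q + 4)*(q + 2)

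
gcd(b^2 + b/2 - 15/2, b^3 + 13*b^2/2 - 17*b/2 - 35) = b - 5/2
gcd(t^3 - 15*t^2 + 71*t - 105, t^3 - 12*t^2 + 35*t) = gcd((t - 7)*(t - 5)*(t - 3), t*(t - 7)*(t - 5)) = t^2 - 12*t + 35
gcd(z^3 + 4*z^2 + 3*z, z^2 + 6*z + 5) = z + 1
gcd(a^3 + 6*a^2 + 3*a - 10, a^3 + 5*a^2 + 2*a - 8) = a^2 + a - 2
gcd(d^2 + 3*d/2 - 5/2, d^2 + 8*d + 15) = 1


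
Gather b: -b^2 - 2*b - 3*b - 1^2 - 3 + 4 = -b^2 - 5*b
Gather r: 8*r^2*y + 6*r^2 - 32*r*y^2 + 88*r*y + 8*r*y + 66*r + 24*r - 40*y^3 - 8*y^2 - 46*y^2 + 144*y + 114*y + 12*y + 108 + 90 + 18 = r^2*(8*y + 6) + r*(-32*y^2 + 96*y + 90) - 40*y^3 - 54*y^2 + 270*y + 216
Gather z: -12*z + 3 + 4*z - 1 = 2 - 8*z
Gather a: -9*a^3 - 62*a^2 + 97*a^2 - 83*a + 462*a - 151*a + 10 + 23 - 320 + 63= -9*a^3 + 35*a^2 + 228*a - 224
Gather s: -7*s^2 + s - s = -7*s^2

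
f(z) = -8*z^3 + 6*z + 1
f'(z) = 6 - 24*z^2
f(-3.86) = 437.94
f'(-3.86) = -351.59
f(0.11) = 1.65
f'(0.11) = 5.71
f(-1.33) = 11.84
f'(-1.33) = -36.45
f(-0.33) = -0.69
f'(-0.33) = 3.39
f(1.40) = -12.55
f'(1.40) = -41.04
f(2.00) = -51.00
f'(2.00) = -90.00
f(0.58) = 2.92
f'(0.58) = -2.07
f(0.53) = 2.99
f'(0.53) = -0.74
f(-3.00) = 199.00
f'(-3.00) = -210.00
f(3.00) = -197.00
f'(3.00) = -210.00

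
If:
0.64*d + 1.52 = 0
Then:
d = -2.38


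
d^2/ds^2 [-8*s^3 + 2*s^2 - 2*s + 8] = 4 - 48*s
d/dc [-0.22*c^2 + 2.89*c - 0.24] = 2.89 - 0.44*c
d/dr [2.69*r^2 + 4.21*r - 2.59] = 5.38*r + 4.21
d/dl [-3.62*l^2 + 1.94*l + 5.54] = 1.94 - 7.24*l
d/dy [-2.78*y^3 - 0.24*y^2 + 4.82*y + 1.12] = -8.34*y^2 - 0.48*y + 4.82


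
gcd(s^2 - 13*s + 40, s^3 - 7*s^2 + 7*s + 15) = s - 5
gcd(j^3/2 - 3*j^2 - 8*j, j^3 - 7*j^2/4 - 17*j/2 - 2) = j + 2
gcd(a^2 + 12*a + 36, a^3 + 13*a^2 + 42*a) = a + 6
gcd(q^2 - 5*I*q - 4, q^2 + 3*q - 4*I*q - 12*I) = q - 4*I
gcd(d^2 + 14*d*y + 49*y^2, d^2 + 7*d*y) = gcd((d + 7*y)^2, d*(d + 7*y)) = d + 7*y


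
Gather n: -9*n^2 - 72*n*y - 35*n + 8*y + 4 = -9*n^2 + n*(-72*y - 35) + 8*y + 4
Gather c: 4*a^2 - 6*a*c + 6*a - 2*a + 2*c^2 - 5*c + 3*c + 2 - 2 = 4*a^2 + 4*a + 2*c^2 + c*(-6*a - 2)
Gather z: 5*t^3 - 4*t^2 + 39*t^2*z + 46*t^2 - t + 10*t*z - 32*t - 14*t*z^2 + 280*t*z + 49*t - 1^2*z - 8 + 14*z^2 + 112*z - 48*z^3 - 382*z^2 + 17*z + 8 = 5*t^3 + 42*t^2 + 16*t - 48*z^3 + z^2*(-14*t - 368) + z*(39*t^2 + 290*t + 128)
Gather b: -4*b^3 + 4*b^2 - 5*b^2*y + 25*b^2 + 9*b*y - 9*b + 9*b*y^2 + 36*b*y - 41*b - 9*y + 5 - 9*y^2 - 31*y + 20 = -4*b^3 + b^2*(29 - 5*y) + b*(9*y^2 + 45*y - 50) - 9*y^2 - 40*y + 25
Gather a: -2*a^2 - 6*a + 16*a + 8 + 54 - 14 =-2*a^2 + 10*a + 48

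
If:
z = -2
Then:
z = -2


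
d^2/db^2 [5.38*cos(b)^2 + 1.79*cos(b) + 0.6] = -1.79*cos(b) - 10.76*cos(2*b)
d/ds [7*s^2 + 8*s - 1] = 14*s + 8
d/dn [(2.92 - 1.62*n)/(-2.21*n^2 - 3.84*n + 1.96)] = (-3.5802*n^2 + 12.9064*n + 8.0376)/(4.8841*n^4 + 16.9728*n^3 + 6.0824*n^2 - 15.0528*n + 3.8416)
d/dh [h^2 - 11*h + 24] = 2*h - 11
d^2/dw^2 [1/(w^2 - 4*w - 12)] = 2*(w^2 - 4*w - 4*(w - 2)^2 - 12)/(-w^2 + 4*w + 12)^3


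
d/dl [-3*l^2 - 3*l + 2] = -6*l - 3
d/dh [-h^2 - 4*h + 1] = -2*h - 4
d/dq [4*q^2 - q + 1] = 8*q - 1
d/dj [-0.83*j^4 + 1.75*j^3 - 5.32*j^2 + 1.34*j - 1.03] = -3.32*j^3 + 5.25*j^2 - 10.64*j + 1.34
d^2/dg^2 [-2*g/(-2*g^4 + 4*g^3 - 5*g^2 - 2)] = 4*g*(4*g^2*(4*g^2 - 6*g + 5)^2 + (-20*g^2 + 24*g - 15)*(2*g^4 - 4*g^3 + 5*g^2 + 2))/(2*g^4 - 4*g^3 + 5*g^2 + 2)^3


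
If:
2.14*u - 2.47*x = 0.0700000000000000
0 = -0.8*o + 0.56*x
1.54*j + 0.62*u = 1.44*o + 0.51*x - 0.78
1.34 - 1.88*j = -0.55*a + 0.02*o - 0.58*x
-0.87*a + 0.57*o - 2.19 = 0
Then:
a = 0.13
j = 2.49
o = 4.05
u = 6.71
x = 5.78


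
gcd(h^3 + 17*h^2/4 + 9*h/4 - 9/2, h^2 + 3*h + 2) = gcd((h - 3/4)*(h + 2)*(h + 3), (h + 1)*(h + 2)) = h + 2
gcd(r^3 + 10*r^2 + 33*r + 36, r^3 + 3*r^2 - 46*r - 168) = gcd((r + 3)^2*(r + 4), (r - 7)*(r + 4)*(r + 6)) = r + 4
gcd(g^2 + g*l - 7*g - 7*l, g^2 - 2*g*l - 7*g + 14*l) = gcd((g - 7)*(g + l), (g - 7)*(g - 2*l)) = g - 7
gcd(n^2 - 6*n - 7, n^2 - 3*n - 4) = n + 1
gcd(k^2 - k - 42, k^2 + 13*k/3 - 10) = k + 6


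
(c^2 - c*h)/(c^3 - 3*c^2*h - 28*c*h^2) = (-c + h)/(-c^2 + 3*c*h + 28*h^2)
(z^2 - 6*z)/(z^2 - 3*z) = (z - 6)/(z - 3)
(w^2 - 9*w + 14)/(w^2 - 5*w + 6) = (w - 7)/(w - 3)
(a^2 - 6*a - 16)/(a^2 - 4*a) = (a^2 - 6*a - 16)/(a*(a - 4))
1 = 1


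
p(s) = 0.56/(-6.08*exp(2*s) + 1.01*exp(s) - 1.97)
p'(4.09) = 0.00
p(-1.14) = -0.25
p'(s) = 0.56*(12.16*exp(2*s) - 1.01*exp(s))/(-6.08*exp(2*s) + 1.01*exp(s) - 1.97)^2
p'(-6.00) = 0.00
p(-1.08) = -0.24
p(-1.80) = -0.28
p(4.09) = -0.00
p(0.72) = -0.02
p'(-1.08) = 0.11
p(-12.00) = -0.28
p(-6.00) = -0.28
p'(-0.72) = 0.16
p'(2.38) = 0.00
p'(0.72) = 0.04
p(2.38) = -0.00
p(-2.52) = -0.29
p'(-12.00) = 0.00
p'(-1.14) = 0.10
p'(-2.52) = -0.00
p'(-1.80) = 0.02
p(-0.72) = -0.19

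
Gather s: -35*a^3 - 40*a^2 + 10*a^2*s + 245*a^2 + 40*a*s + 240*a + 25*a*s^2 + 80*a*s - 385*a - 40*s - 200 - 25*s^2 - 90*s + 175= -35*a^3 + 205*a^2 - 145*a + s^2*(25*a - 25) + s*(10*a^2 + 120*a - 130) - 25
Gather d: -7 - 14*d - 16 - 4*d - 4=-18*d - 27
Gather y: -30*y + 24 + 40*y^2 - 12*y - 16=40*y^2 - 42*y + 8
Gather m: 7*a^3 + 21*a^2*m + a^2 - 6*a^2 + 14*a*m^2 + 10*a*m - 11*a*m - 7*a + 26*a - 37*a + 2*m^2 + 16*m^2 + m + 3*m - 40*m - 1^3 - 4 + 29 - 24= 7*a^3 - 5*a^2 - 18*a + m^2*(14*a + 18) + m*(21*a^2 - a - 36)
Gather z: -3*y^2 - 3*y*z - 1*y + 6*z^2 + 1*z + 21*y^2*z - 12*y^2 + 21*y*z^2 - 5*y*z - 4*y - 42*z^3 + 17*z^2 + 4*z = -15*y^2 - 5*y - 42*z^3 + z^2*(21*y + 23) + z*(21*y^2 - 8*y + 5)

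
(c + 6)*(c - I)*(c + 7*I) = c^3 + 6*c^2 + 6*I*c^2 + 7*c + 36*I*c + 42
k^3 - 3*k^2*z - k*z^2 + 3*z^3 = (k - 3*z)*(k - z)*(k + z)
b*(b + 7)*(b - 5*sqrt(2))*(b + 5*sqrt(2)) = b^4 + 7*b^3 - 50*b^2 - 350*b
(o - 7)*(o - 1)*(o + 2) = o^3 - 6*o^2 - 9*o + 14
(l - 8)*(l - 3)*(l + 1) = l^3 - 10*l^2 + 13*l + 24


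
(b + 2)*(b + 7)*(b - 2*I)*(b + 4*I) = b^4 + 9*b^3 + 2*I*b^3 + 22*b^2 + 18*I*b^2 + 72*b + 28*I*b + 112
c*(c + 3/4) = c^2 + 3*c/4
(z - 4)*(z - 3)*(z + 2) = z^3 - 5*z^2 - 2*z + 24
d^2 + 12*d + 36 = (d + 6)^2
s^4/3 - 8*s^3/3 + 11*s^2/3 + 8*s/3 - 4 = (s/3 + 1/3)*(s - 6)*(s - 2)*(s - 1)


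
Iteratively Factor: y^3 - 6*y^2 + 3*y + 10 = (y - 2)*(y^2 - 4*y - 5) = (y - 5)*(y - 2)*(y + 1)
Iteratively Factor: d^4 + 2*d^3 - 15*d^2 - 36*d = (d - 4)*(d^3 + 6*d^2 + 9*d) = d*(d - 4)*(d^2 + 6*d + 9) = d*(d - 4)*(d + 3)*(d + 3)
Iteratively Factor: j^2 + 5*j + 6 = (j + 2)*(j + 3)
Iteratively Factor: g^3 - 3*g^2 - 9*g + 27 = (g - 3)*(g^2 - 9) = (g - 3)^2*(g + 3)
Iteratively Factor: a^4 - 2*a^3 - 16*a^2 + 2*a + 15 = (a + 3)*(a^3 - 5*a^2 - a + 5) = (a - 5)*(a + 3)*(a^2 - 1) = (a - 5)*(a - 1)*(a + 3)*(a + 1)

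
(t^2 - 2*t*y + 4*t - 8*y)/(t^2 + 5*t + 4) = (t - 2*y)/(t + 1)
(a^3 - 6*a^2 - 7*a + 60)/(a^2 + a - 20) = (a^2 - 2*a - 15)/(a + 5)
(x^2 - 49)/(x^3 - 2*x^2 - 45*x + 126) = (x - 7)/(x^2 - 9*x + 18)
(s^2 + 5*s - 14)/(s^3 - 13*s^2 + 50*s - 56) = (s + 7)/(s^2 - 11*s + 28)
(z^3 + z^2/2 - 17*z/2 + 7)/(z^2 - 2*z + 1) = (z^2 + 3*z/2 - 7)/(z - 1)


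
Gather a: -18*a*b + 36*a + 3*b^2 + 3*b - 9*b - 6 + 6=a*(36 - 18*b) + 3*b^2 - 6*b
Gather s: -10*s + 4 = 4 - 10*s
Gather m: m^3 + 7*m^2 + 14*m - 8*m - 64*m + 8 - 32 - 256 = m^3 + 7*m^2 - 58*m - 280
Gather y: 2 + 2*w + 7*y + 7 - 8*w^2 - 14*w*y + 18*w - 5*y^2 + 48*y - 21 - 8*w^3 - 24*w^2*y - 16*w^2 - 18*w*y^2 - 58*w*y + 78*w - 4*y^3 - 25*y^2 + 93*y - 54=-8*w^3 - 24*w^2 + 98*w - 4*y^3 + y^2*(-18*w - 30) + y*(-24*w^2 - 72*w + 148) - 66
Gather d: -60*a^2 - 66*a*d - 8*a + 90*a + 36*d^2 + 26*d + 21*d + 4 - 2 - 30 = -60*a^2 + 82*a + 36*d^2 + d*(47 - 66*a) - 28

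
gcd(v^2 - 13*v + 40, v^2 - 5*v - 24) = v - 8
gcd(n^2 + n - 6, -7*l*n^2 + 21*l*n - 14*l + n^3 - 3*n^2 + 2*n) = n - 2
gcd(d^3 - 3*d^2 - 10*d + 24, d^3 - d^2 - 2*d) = d - 2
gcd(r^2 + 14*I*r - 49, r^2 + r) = 1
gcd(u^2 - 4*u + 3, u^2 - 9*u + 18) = u - 3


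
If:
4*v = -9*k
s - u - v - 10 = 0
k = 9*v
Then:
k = 0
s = u + 10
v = 0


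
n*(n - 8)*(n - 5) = n^3 - 13*n^2 + 40*n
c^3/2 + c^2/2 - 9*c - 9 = (c/2 + 1/2)*(c - 3*sqrt(2))*(c + 3*sqrt(2))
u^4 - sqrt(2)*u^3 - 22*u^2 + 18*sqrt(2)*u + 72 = (u - 3*sqrt(2))*(u - 2*sqrt(2))*(u + sqrt(2))*(u + 3*sqrt(2))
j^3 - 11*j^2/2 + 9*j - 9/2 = (j - 3)*(j - 3/2)*(j - 1)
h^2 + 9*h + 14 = (h + 2)*(h + 7)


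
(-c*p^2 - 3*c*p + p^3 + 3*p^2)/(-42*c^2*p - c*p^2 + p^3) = (c*p + 3*c - p^2 - 3*p)/(42*c^2 + c*p - p^2)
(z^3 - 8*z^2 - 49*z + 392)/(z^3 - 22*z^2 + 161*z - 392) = (z + 7)/(z - 7)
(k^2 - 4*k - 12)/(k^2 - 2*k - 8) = (k - 6)/(k - 4)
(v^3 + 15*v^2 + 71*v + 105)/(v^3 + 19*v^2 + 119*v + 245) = (v + 3)/(v + 7)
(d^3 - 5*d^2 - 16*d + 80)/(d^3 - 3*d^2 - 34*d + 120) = (d + 4)/(d + 6)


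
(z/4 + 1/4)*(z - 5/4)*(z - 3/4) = z^3/4 - z^2/4 - 17*z/64 + 15/64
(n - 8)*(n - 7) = n^2 - 15*n + 56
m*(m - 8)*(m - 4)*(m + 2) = m^4 - 10*m^3 + 8*m^2 + 64*m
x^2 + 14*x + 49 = (x + 7)^2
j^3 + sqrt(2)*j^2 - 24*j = j*(j - 3*sqrt(2))*(j + 4*sqrt(2))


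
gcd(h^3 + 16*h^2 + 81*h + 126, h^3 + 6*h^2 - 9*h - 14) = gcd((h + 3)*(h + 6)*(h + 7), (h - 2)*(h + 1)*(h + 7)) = h + 7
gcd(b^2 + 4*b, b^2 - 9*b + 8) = 1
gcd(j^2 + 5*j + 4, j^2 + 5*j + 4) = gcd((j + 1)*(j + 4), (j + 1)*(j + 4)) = j^2 + 5*j + 4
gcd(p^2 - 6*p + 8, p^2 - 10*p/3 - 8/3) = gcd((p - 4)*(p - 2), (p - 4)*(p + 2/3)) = p - 4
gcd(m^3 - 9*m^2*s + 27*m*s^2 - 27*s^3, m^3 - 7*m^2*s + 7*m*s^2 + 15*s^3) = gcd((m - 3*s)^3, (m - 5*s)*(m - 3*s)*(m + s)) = -m + 3*s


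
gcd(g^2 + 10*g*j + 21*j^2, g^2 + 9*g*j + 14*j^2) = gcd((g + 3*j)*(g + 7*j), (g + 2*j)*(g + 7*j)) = g + 7*j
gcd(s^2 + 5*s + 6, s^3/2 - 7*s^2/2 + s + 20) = s + 2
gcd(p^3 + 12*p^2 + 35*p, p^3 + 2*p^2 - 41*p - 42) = p + 7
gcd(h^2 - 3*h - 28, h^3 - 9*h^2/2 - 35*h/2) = h - 7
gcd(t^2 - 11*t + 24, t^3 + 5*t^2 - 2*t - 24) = 1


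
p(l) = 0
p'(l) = 0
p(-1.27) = 0.00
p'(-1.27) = 0.00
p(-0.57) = 0.00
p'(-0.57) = 0.00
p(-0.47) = 0.00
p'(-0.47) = 0.00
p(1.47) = 0.00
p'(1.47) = 0.00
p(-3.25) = 0.00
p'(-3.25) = 0.00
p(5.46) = 0.00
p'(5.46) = 0.00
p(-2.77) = 0.00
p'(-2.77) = 0.00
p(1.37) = 0.00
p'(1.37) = 0.00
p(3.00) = 0.00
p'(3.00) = 0.00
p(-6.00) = 0.00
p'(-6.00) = 0.00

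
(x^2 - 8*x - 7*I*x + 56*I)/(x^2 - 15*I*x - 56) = (x - 8)/(x - 8*I)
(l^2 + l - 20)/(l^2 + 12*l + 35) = (l - 4)/(l + 7)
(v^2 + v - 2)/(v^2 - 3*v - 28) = (-v^2 - v + 2)/(-v^2 + 3*v + 28)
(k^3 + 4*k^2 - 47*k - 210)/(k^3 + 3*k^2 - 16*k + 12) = (k^2 - 2*k - 35)/(k^2 - 3*k + 2)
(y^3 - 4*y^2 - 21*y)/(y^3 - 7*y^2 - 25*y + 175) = y*(y + 3)/(y^2 - 25)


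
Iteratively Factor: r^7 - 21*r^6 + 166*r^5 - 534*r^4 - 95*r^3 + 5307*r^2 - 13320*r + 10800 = (r - 4)*(r^6 - 17*r^5 + 98*r^4 - 142*r^3 - 663*r^2 + 2655*r - 2700) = (r - 5)*(r - 4)*(r^5 - 12*r^4 + 38*r^3 + 48*r^2 - 423*r + 540) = (r - 5)*(r - 4)^2*(r^4 - 8*r^3 + 6*r^2 + 72*r - 135) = (r - 5)*(r - 4)^2*(r - 3)*(r^3 - 5*r^2 - 9*r + 45) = (r - 5)^2*(r - 4)^2*(r - 3)*(r^2 - 9) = (r - 5)^2*(r - 4)^2*(r - 3)*(r + 3)*(r - 3)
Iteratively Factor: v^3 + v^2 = (v)*(v^2 + v) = v*(v + 1)*(v)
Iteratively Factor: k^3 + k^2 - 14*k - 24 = (k - 4)*(k^2 + 5*k + 6) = (k - 4)*(k + 2)*(k + 3)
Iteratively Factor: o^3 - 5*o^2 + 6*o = (o - 3)*(o^2 - 2*o) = (o - 3)*(o - 2)*(o)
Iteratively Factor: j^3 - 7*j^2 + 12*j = (j)*(j^2 - 7*j + 12) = j*(j - 3)*(j - 4)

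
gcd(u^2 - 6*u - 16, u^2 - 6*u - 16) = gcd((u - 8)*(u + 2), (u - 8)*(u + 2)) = u^2 - 6*u - 16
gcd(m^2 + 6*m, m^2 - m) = m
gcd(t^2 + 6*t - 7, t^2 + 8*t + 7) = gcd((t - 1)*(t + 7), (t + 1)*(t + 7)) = t + 7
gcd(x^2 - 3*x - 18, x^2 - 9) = x + 3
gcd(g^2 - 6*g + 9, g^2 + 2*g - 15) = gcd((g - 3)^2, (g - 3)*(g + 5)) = g - 3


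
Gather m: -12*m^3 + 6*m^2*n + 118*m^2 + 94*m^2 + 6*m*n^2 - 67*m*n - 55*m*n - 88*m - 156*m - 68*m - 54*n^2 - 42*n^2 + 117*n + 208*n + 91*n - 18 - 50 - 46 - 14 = -12*m^3 + m^2*(6*n + 212) + m*(6*n^2 - 122*n - 312) - 96*n^2 + 416*n - 128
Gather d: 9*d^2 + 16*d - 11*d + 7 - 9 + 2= 9*d^2 + 5*d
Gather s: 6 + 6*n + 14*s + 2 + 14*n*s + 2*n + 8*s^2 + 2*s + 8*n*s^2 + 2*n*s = 8*n + s^2*(8*n + 8) + s*(16*n + 16) + 8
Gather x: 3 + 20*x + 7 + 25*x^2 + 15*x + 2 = 25*x^2 + 35*x + 12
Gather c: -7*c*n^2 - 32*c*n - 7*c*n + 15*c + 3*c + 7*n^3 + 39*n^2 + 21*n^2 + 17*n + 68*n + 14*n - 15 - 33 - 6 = c*(-7*n^2 - 39*n + 18) + 7*n^3 + 60*n^2 + 99*n - 54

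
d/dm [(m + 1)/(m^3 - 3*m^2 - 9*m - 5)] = 2*(2 - m)/(m^4 - 8*m^3 + 6*m^2 + 40*m + 25)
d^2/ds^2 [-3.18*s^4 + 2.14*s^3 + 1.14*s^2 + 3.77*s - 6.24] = -38.16*s^2 + 12.84*s + 2.28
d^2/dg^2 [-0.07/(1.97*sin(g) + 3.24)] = (0.271663*sin(g)^2 - 0.446796*sin(g) - 0.543326)/(1.97*sin(g) + 3.24)^3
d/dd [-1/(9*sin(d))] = cos(d)/(9*sin(d)^2)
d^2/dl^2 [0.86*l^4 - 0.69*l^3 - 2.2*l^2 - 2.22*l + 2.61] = 10.32*l^2 - 4.14*l - 4.4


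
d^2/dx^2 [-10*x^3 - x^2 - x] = -60*x - 2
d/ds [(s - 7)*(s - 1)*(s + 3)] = 3*s^2 - 10*s - 17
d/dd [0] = 0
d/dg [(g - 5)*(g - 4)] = 2*g - 9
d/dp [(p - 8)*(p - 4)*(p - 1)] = 3*p^2 - 26*p + 44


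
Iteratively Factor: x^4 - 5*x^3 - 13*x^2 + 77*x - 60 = (x - 3)*(x^3 - 2*x^2 - 19*x + 20) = (x - 3)*(x - 1)*(x^2 - x - 20) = (x - 3)*(x - 1)*(x + 4)*(x - 5)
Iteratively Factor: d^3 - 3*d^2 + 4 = (d - 2)*(d^2 - d - 2) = (d - 2)^2*(d + 1)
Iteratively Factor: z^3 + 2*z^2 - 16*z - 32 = (z - 4)*(z^2 + 6*z + 8) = (z - 4)*(z + 2)*(z + 4)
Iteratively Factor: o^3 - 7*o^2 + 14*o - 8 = (o - 4)*(o^2 - 3*o + 2) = (o - 4)*(o - 2)*(o - 1)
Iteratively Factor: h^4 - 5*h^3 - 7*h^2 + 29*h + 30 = (h + 1)*(h^3 - 6*h^2 - h + 30) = (h - 3)*(h + 1)*(h^2 - 3*h - 10) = (h - 3)*(h + 1)*(h + 2)*(h - 5)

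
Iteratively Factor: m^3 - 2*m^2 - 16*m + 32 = (m - 4)*(m^2 + 2*m - 8) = (m - 4)*(m - 2)*(m + 4)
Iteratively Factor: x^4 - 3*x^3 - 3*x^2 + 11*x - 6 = (x - 1)*(x^3 - 2*x^2 - 5*x + 6) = (x - 3)*(x - 1)*(x^2 + x - 2) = (x - 3)*(x - 1)^2*(x + 2)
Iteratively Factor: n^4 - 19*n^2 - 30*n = (n + 2)*(n^3 - 2*n^2 - 15*n) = (n + 2)*(n + 3)*(n^2 - 5*n) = (n - 5)*(n + 2)*(n + 3)*(n)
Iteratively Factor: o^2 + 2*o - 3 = (o - 1)*(o + 3)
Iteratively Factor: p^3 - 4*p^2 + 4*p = (p - 2)*(p^2 - 2*p) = p*(p - 2)*(p - 2)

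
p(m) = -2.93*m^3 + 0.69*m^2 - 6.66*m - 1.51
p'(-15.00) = -2005.11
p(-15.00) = 10142.39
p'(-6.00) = -331.38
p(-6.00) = 696.17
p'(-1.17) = -20.31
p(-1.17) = 11.92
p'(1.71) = -30.00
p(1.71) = -25.53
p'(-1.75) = -35.99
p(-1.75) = 27.96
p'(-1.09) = -18.61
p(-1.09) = 10.36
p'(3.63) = -117.48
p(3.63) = -156.74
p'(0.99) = -13.91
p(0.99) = -10.27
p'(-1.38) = -25.30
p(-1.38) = 16.70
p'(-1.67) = -33.48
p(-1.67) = 25.18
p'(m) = -8.79*m^2 + 1.38*m - 6.66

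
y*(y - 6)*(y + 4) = y^3 - 2*y^2 - 24*y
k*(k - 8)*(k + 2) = k^3 - 6*k^2 - 16*k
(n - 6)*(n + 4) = n^2 - 2*n - 24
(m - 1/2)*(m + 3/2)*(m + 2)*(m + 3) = m^4 + 6*m^3 + 41*m^2/4 + 9*m/4 - 9/2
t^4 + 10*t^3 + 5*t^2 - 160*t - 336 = (t - 4)*(t + 3)*(t + 4)*(t + 7)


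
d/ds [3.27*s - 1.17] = 3.27000000000000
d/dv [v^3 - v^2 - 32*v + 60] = 3*v^2 - 2*v - 32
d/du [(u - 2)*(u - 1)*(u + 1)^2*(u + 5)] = 5*u^4 + 16*u^3 - 24*u^2 - 28*u + 7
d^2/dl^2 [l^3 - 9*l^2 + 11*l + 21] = 6*l - 18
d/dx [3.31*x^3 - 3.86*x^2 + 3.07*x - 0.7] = 9.93*x^2 - 7.72*x + 3.07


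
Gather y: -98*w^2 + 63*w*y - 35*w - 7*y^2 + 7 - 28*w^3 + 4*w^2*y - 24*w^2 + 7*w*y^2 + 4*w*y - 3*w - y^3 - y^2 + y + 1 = -28*w^3 - 122*w^2 - 38*w - y^3 + y^2*(7*w - 8) + y*(4*w^2 + 67*w + 1) + 8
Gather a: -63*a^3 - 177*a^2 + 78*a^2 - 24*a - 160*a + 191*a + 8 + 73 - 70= -63*a^3 - 99*a^2 + 7*a + 11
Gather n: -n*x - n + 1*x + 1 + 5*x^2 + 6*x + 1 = n*(-x - 1) + 5*x^2 + 7*x + 2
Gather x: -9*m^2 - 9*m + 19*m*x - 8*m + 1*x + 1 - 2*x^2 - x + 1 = -9*m^2 + 19*m*x - 17*m - 2*x^2 + 2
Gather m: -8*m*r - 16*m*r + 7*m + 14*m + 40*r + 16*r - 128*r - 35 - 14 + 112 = m*(21 - 24*r) - 72*r + 63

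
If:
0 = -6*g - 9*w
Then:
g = -3*w/2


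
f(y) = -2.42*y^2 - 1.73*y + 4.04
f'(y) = -4.84*y - 1.73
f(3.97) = -40.97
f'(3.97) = -20.94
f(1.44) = -3.47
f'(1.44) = -8.70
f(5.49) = -78.40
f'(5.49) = -28.30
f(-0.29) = 4.34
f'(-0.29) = -0.33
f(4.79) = -59.77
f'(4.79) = -24.91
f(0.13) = 3.77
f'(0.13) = -2.36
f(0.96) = 0.15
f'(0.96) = -6.38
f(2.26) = -12.23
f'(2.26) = -12.67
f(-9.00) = -176.41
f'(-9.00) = 41.83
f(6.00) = -93.46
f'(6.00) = -30.77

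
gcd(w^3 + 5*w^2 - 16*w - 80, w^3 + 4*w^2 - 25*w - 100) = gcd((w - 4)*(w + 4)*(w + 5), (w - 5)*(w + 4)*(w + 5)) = w^2 + 9*w + 20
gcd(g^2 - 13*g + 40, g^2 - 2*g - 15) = g - 5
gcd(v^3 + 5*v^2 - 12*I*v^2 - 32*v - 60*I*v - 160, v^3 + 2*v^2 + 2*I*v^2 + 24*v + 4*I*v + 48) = v - 4*I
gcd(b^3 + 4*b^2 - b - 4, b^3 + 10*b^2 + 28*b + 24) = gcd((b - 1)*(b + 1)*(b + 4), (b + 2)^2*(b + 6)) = 1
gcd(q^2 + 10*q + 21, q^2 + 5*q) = 1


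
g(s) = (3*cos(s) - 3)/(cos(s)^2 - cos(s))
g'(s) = (2*sin(s)*cos(s) - sin(s))*(3*cos(s) - 3)/(cos(s)^2 - cos(s))^2 - 3*sin(s)/(cos(s)^2 - cos(s))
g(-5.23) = 6.06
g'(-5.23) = 10.65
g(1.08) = 6.36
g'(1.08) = 11.91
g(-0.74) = 4.06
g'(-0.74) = -3.71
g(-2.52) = -3.69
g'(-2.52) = -2.64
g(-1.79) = -13.80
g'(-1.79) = -61.93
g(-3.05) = -3.01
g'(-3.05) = -0.28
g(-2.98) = -3.04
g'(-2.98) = -0.50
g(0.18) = 3.05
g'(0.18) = 0.55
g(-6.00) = 3.12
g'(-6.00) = 0.91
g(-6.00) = 3.12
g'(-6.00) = 0.91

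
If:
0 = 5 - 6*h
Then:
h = 5/6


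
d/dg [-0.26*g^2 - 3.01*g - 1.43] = -0.52*g - 3.01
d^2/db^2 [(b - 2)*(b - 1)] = 2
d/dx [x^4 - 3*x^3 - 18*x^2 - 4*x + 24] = 4*x^3 - 9*x^2 - 36*x - 4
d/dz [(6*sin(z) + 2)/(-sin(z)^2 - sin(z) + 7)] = 2*(3*sin(z)^2 + 2*sin(z) + 22)*cos(z)/(sin(z)^2 + sin(z) - 7)^2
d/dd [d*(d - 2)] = 2*d - 2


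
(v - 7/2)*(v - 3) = v^2 - 13*v/2 + 21/2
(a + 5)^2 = a^2 + 10*a + 25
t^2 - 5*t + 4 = (t - 4)*(t - 1)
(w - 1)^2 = w^2 - 2*w + 1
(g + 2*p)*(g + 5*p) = g^2 + 7*g*p + 10*p^2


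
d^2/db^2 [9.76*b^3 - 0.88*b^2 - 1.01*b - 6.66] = 58.56*b - 1.76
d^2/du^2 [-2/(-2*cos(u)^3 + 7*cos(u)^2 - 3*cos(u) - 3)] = 16*(2*(6*cos(u)^2 - 14*cos(u) + 3)^2*sin(u)^2 + (9*cos(u) - 7*cos(2*u) + cos(3*u) - 1)*(18*cos(u)^3 - 28*cos(u)^2 - 9*cos(u) + 14)/2)/(9*cos(u) - 7*cos(2*u) + cos(3*u) - 1)^3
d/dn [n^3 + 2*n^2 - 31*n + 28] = 3*n^2 + 4*n - 31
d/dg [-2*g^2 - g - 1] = -4*g - 1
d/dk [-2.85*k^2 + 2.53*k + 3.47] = 2.53 - 5.7*k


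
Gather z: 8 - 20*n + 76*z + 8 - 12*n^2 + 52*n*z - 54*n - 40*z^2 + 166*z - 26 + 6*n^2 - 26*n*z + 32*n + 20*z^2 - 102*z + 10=-6*n^2 - 42*n - 20*z^2 + z*(26*n + 140)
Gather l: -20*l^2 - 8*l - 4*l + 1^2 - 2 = -20*l^2 - 12*l - 1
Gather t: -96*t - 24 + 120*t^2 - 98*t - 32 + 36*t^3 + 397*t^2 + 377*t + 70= 36*t^3 + 517*t^2 + 183*t + 14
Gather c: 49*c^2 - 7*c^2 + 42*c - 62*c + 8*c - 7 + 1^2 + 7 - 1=42*c^2 - 12*c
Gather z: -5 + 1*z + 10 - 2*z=5 - z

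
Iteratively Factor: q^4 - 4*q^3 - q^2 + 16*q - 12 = (q - 1)*(q^3 - 3*q^2 - 4*q + 12) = (q - 2)*(q - 1)*(q^2 - q - 6) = (q - 2)*(q - 1)*(q + 2)*(q - 3)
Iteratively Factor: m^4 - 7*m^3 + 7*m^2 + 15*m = (m - 3)*(m^3 - 4*m^2 - 5*m) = m*(m - 3)*(m^2 - 4*m - 5) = m*(m - 3)*(m + 1)*(m - 5)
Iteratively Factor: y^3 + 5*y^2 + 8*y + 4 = (y + 1)*(y^2 + 4*y + 4) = (y + 1)*(y + 2)*(y + 2)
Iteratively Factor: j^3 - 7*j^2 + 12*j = (j - 3)*(j^2 - 4*j) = (j - 4)*(j - 3)*(j)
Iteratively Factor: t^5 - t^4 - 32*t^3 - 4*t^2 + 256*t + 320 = (t + 2)*(t^4 - 3*t^3 - 26*t^2 + 48*t + 160) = (t + 2)^2*(t^3 - 5*t^2 - 16*t + 80) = (t - 5)*(t + 2)^2*(t^2 - 16) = (t - 5)*(t - 4)*(t + 2)^2*(t + 4)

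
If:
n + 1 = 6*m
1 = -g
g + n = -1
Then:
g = -1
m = 1/6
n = 0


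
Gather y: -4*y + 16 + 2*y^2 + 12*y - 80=2*y^2 + 8*y - 64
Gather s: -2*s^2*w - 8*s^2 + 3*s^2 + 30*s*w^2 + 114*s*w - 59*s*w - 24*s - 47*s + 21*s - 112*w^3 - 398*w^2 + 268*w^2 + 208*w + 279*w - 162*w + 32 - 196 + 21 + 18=s^2*(-2*w - 5) + s*(30*w^2 + 55*w - 50) - 112*w^3 - 130*w^2 + 325*w - 125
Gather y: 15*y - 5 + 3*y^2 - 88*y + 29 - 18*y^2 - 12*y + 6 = -15*y^2 - 85*y + 30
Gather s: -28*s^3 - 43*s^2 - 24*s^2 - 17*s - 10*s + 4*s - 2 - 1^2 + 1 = -28*s^3 - 67*s^2 - 23*s - 2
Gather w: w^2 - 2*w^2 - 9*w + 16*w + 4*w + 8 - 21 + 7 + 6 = -w^2 + 11*w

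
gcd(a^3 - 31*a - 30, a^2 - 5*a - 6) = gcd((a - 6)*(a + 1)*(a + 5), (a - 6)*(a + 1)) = a^2 - 5*a - 6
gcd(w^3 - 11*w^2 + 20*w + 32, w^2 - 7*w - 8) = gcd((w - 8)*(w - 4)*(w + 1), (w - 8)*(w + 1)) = w^2 - 7*w - 8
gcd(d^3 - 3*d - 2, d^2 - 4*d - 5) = d + 1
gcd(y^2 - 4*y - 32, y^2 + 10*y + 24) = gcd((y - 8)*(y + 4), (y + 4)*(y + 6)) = y + 4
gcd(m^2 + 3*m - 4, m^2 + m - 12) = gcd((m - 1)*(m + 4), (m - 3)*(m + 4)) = m + 4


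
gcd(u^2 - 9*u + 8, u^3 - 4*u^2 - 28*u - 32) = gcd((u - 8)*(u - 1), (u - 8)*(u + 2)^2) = u - 8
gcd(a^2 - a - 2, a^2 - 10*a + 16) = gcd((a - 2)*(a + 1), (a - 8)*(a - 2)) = a - 2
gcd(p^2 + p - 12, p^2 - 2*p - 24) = p + 4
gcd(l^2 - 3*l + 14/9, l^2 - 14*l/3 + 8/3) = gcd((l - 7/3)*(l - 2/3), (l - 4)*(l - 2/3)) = l - 2/3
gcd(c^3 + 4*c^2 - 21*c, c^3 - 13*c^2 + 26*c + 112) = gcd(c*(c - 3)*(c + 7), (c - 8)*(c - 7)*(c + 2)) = 1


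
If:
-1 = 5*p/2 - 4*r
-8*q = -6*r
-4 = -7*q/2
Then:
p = 214/105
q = 8/7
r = 32/21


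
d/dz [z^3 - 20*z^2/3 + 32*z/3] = 3*z^2 - 40*z/3 + 32/3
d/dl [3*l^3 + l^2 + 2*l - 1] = 9*l^2 + 2*l + 2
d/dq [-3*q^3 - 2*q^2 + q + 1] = -9*q^2 - 4*q + 1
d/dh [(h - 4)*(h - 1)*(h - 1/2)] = 3*h^2 - 11*h + 13/2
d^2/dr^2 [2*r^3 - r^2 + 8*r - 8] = 12*r - 2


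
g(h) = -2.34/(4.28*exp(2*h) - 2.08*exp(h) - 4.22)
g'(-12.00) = 0.00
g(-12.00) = 0.55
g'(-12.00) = 0.00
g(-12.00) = 0.55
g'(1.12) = 0.20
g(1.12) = -0.08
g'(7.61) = 0.00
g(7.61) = -0.00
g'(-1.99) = -0.01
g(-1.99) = 0.53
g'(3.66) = 0.00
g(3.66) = -0.00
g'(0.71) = 0.85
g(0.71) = -0.25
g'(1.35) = 0.11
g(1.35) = -0.05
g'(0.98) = 0.30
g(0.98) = -0.11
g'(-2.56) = -0.01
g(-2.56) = 0.54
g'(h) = -2.34*(-8.56*exp(2*h) + 2.08*exp(h))/(4.28*exp(2*h) - 2.08*exp(h) - 4.22)^2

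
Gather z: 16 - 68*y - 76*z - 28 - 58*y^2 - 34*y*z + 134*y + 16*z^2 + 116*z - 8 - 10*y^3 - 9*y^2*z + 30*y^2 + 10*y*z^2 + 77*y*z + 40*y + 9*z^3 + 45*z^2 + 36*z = -10*y^3 - 28*y^2 + 106*y + 9*z^3 + z^2*(10*y + 61) + z*(-9*y^2 + 43*y + 76) - 20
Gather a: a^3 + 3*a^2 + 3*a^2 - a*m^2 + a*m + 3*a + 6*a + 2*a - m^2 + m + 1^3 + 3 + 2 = a^3 + 6*a^2 + a*(-m^2 + m + 11) - m^2 + m + 6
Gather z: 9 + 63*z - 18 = 63*z - 9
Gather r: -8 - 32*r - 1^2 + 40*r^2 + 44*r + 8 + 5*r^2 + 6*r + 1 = 45*r^2 + 18*r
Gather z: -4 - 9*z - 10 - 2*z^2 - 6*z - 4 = -2*z^2 - 15*z - 18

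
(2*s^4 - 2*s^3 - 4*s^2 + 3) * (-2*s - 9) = -4*s^5 - 14*s^4 + 26*s^3 + 36*s^2 - 6*s - 27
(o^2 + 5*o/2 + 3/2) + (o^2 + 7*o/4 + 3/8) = 2*o^2 + 17*o/4 + 15/8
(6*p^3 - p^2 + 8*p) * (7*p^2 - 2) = 42*p^5 - 7*p^4 + 44*p^3 + 2*p^2 - 16*p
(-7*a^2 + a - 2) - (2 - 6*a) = -7*a^2 + 7*a - 4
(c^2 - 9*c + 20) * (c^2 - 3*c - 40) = c^4 - 12*c^3 + 7*c^2 + 300*c - 800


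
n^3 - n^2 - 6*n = n*(n - 3)*(n + 2)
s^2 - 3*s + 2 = (s - 2)*(s - 1)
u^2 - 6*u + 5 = (u - 5)*(u - 1)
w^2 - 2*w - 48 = (w - 8)*(w + 6)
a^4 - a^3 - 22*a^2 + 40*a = a*(a - 4)*(a - 2)*(a + 5)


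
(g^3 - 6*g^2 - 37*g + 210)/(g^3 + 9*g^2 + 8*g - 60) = (g^2 - 12*g + 35)/(g^2 + 3*g - 10)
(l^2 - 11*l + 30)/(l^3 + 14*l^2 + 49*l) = (l^2 - 11*l + 30)/(l*(l^2 + 14*l + 49))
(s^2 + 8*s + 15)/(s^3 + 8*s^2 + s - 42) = (s + 5)/(s^2 + 5*s - 14)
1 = 1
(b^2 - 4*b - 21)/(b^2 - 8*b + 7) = (b + 3)/(b - 1)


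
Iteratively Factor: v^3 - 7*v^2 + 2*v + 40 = (v - 5)*(v^2 - 2*v - 8) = (v - 5)*(v + 2)*(v - 4)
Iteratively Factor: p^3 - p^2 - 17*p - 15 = (p - 5)*(p^2 + 4*p + 3) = (p - 5)*(p + 1)*(p + 3)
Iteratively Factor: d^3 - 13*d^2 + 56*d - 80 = (d - 4)*(d^2 - 9*d + 20) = (d - 4)^2*(d - 5)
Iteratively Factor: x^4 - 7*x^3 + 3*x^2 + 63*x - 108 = (x - 3)*(x^3 - 4*x^2 - 9*x + 36) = (x - 3)*(x + 3)*(x^2 - 7*x + 12) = (x - 3)^2*(x + 3)*(x - 4)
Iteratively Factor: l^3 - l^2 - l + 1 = (l - 1)*(l^2 - 1) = (l - 1)*(l + 1)*(l - 1)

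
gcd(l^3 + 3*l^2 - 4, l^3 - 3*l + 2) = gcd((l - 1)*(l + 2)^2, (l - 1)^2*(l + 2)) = l^2 + l - 2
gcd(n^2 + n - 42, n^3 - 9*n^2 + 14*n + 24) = n - 6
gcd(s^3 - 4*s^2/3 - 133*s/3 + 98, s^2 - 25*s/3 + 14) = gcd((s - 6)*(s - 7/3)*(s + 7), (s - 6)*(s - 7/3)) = s^2 - 25*s/3 + 14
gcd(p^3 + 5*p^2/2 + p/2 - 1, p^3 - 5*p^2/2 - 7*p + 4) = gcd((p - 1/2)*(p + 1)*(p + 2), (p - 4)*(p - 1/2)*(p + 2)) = p^2 + 3*p/2 - 1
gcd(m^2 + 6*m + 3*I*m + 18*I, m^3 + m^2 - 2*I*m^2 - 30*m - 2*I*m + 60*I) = m + 6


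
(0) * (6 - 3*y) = 0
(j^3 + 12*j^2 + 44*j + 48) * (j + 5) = j^4 + 17*j^3 + 104*j^2 + 268*j + 240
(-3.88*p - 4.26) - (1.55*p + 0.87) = -5.43*p - 5.13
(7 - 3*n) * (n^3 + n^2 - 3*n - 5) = -3*n^4 + 4*n^3 + 16*n^2 - 6*n - 35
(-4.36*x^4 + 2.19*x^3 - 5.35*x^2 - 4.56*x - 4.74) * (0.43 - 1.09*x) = 4.7524*x^5 - 4.2619*x^4 + 6.7732*x^3 + 2.6699*x^2 + 3.2058*x - 2.0382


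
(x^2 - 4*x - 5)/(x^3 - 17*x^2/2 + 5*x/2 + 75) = 2*(x + 1)/(2*x^2 - 7*x - 30)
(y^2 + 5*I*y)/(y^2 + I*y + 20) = y/(y - 4*I)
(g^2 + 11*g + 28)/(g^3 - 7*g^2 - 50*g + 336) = (g + 4)/(g^2 - 14*g + 48)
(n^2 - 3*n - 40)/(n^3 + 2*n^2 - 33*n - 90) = (n - 8)/(n^2 - 3*n - 18)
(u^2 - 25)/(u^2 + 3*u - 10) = (u - 5)/(u - 2)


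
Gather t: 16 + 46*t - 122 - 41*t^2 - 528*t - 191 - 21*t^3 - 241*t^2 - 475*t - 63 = -21*t^3 - 282*t^2 - 957*t - 360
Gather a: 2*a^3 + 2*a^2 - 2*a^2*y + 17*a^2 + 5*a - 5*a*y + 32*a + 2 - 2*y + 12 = 2*a^3 + a^2*(19 - 2*y) + a*(37 - 5*y) - 2*y + 14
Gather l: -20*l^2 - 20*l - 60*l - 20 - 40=-20*l^2 - 80*l - 60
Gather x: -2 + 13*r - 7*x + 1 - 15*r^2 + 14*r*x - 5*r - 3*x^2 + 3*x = -15*r^2 + 8*r - 3*x^2 + x*(14*r - 4) - 1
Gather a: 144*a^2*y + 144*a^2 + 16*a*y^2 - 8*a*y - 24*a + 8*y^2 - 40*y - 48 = a^2*(144*y + 144) + a*(16*y^2 - 8*y - 24) + 8*y^2 - 40*y - 48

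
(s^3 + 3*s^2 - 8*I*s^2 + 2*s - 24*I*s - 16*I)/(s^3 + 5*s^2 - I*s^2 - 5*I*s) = (s^3 + s^2*(3 - 8*I) + 2*s*(1 - 12*I) - 16*I)/(s*(s^2 + s*(5 - I) - 5*I))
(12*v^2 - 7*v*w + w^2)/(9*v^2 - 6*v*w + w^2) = (4*v - w)/(3*v - w)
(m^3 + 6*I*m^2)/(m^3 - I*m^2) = (m + 6*I)/(m - I)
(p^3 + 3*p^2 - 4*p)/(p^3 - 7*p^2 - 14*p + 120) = p*(p - 1)/(p^2 - 11*p + 30)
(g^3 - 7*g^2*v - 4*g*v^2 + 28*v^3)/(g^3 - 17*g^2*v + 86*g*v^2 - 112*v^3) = (-g - 2*v)/(-g + 8*v)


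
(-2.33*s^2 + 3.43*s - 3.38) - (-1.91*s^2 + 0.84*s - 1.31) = -0.42*s^2 + 2.59*s - 2.07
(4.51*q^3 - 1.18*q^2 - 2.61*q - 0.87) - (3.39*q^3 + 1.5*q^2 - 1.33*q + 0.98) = 1.12*q^3 - 2.68*q^2 - 1.28*q - 1.85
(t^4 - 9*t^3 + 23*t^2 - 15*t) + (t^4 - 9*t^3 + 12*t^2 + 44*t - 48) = 2*t^4 - 18*t^3 + 35*t^2 + 29*t - 48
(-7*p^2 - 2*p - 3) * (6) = -42*p^2 - 12*p - 18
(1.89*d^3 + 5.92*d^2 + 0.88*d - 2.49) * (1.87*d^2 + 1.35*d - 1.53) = 3.5343*d^5 + 13.6219*d^4 + 6.7459*d^3 - 12.5259*d^2 - 4.7079*d + 3.8097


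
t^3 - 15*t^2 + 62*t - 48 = (t - 8)*(t - 6)*(t - 1)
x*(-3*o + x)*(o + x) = -3*o^2*x - 2*o*x^2 + x^3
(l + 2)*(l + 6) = l^2 + 8*l + 12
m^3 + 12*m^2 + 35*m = m*(m + 5)*(m + 7)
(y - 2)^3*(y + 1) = y^4 - 5*y^3 + 6*y^2 + 4*y - 8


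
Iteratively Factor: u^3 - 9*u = (u)*(u^2 - 9) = u*(u - 3)*(u + 3)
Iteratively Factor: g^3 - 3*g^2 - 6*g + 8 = (g - 1)*(g^2 - 2*g - 8) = (g - 4)*(g - 1)*(g + 2)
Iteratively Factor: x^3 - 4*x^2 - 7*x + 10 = (x - 5)*(x^2 + x - 2) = (x - 5)*(x + 2)*(x - 1)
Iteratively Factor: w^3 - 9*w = (w + 3)*(w^2 - 3*w) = w*(w + 3)*(w - 3)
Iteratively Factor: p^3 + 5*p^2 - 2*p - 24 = (p + 4)*(p^2 + p - 6) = (p + 3)*(p + 4)*(p - 2)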